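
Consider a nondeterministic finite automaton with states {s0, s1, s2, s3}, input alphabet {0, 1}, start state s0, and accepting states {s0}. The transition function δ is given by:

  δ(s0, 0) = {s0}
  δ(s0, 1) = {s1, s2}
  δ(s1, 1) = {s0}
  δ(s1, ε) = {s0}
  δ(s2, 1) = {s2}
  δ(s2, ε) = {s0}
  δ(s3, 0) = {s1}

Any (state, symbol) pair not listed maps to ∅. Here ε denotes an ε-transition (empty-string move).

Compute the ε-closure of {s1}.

{s0, s1}

Begin with {s1}.
ε-move s1 → s0; add s0.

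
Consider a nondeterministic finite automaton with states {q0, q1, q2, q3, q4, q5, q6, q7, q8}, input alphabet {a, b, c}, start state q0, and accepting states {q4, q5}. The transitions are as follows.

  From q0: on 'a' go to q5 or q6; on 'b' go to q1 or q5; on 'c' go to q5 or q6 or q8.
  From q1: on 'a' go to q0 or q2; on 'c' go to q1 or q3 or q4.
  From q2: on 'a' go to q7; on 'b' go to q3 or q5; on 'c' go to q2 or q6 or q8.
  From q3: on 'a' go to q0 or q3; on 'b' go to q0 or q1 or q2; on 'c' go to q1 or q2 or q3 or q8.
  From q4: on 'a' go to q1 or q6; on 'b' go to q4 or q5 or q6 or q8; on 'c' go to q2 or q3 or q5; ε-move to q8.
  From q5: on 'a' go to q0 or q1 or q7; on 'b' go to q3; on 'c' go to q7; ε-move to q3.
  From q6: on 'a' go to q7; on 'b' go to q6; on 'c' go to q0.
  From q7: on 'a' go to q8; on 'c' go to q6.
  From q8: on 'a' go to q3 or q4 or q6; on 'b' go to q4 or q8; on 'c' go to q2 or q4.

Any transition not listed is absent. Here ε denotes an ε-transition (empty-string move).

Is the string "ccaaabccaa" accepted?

Start in {q0}.
Read 'c': q0→{q5, q6, q8}; union {q5, q6, q8}; ε-closure = {q3, q5, q6, q8}.
Read 'c': q3→{q1, q2, q3, q8}, q5→{q7}, q6→{q0}, q8→{q2, q4}; now {q0, q1, q2, q3, q4, q7, q8}.
Read 'a': q0→{q5, q6}, q1→{q0, q2}, q2→{q7}, q3→{q0, q3}, q4→{q1, q6}, q7→{q8}, q8→{q3, q4, q6}; now {q0, q1, q2, q3, q4, q5, q6, q7, q8}.
Read 'a': q0→{q5, q6}, q1→{q0, q2}, q2→{q7}, q3→{q0, q3}, q4→{q1, q6}, q5→{q0, q1, q7}, q6→{q7}, q7→{q8}, q8→{q3, q4, q6}; now {q0, q1, q2, q3, q4, q5, q6, q7, q8}.
Read 'a': q0→{q5, q6}, q1→{q0, q2}, q2→{q7}, q3→{q0, q3}, q4→{q1, q6}, q5→{q0, q1, q7}, q6→{q7}, q7→{q8}, q8→{q3, q4, q6}; now {q0, q1, q2, q3, q4, q5, q6, q7, q8}.
Read 'b': q0→{q1, q5}, q1→∅, q2→{q3, q5}, q3→{q0, q1, q2}, q4→{q4, q5, q6, q8}, q5→{q3}, q6→{q6}, q7→∅, q8→{q4, q8}; now {q0, q1, q2, q3, q4, q5, q6, q8}.
Read 'c': q0→{q5, q6, q8}, q1→{q1, q3, q4}, q2→{q2, q6, q8}, q3→{q1, q2, q3, q8}, q4→{q2, q3, q5}, q5→{q7}, q6→{q0}, q8→{q2, q4}; now {q0, q1, q2, q3, q4, q5, q6, q7, q8}.
Read 'c': q0→{q5, q6, q8}, q1→{q1, q3, q4}, q2→{q2, q6, q8}, q3→{q1, q2, q3, q8}, q4→{q2, q3, q5}, q5→{q7}, q6→{q0}, q7→{q6}, q8→{q2, q4}; now {q0, q1, q2, q3, q4, q5, q6, q7, q8}.
Read 'a': q0→{q5, q6}, q1→{q0, q2}, q2→{q7}, q3→{q0, q3}, q4→{q1, q6}, q5→{q0, q1, q7}, q6→{q7}, q7→{q8}, q8→{q3, q4, q6}; now {q0, q1, q2, q3, q4, q5, q6, q7, q8}.
Read 'a': q0→{q5, q6}, q1→{q0, q2}, q2→{q7}, q3→{q0, q3}, q4→{q1, q6}, q5→{q0, q1, q7}, q6→{q7}, q7→{q8}, q8→{q3, q4, q6}; now {q0, q1, q2, q3, q4, q5, q6, q7, q8}.
The final set {q0, q1, q2, q3, q4, q5, q6, q7, q8} contains the accepting states q4, q5.

Yes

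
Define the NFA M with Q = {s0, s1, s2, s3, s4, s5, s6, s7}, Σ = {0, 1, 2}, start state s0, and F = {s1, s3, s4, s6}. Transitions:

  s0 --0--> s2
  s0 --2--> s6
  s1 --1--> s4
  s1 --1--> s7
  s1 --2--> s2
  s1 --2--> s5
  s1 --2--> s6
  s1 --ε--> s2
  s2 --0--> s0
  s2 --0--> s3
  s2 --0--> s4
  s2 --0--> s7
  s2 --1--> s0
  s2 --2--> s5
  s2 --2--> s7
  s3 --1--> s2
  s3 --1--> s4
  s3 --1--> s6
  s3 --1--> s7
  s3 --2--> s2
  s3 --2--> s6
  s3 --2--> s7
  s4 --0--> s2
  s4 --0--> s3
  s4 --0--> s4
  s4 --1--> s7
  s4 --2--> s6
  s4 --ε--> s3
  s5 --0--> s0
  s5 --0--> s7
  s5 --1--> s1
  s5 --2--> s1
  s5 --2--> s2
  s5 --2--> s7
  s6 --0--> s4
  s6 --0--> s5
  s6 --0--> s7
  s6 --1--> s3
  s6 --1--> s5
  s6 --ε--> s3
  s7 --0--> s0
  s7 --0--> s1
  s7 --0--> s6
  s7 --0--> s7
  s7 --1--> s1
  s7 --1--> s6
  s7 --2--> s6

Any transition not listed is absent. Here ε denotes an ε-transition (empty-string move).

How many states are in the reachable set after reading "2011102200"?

8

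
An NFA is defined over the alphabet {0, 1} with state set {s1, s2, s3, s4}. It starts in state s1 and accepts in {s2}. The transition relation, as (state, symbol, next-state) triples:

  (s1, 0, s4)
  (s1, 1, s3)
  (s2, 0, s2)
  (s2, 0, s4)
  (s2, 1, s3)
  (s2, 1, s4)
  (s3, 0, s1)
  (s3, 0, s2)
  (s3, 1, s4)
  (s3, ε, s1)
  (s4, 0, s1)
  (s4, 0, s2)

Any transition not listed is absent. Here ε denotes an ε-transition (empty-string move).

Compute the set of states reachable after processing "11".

Start in {s1}.
Read '1': {s1} → {s1, s3}.
Read '1': {s1, s3} → {s1, s3, s4}.

{s1, s3, s4}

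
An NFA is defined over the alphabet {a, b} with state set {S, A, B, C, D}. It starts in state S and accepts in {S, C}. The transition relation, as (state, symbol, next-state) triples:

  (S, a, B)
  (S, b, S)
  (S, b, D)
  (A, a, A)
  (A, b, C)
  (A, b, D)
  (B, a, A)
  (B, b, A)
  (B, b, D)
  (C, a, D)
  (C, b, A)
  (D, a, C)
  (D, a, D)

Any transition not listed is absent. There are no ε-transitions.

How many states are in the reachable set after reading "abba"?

2

Start in {S}.
Read 'a': S→{B}; now {B}.
Read 'b': B→{A, D}; now {A, D}.
Read 'b': A→{C, D}, D→∅; now {C, D}.
Read 'a': C→{D}, D→{C, D}; now {C, D}.
That set has 2 states.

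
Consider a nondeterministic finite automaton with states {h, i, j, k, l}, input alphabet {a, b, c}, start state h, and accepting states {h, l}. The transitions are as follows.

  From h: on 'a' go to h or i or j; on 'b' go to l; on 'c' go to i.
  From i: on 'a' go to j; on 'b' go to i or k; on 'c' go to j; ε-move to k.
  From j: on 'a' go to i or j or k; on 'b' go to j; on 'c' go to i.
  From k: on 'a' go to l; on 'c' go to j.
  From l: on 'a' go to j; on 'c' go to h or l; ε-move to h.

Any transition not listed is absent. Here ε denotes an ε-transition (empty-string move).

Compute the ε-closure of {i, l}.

{h, i, k, l}

Begin with {i, l}.
ε-move i → k; add k.
ε-move l → h; add h.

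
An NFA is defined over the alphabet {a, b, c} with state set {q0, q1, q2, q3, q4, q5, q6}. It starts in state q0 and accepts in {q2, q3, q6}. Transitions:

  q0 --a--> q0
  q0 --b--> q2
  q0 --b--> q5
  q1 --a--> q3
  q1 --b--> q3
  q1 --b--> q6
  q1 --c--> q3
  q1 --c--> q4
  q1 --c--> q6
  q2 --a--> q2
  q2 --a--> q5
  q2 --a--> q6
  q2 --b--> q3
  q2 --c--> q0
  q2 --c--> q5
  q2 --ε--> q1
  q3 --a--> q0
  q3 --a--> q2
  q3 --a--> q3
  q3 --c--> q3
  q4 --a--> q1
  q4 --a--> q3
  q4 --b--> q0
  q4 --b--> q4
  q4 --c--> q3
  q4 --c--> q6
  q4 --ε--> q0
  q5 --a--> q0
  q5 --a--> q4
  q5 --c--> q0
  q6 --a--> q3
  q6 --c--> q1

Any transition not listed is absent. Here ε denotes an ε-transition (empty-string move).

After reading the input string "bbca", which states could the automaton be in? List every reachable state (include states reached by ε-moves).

{q0, q1, q2, q3}

Start in {q0}.
Read 'b': q0→{q2, q5}; union {q2, q5}; ε-closure = {q1, q2, q5}.
Read 'b': q1→{q3, q6}, q2→{q3}, q5→∅; now {q3, q6}.
Read 'c': q3→{q3}, q6→{q1}; now {q1, q3}.
Read 'a': q1→{q3}, q3→{q0, q2, q3}; union {q0, q2, q3}; ε-closure = {q0, q1, q2, q3}.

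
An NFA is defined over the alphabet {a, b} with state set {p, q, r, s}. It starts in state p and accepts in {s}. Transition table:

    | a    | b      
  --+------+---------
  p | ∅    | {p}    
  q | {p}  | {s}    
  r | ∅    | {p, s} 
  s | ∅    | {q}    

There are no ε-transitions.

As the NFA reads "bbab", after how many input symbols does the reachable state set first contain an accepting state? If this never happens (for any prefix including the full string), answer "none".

Start in {p}.
Read 'b': {p} → {p}.
Read 'b': {p} → {p}.
Read 'a': {p} → ∅.
The set is empty and remains empty for the remaining 1 symbol.
No reachable set along the way intersects F.

none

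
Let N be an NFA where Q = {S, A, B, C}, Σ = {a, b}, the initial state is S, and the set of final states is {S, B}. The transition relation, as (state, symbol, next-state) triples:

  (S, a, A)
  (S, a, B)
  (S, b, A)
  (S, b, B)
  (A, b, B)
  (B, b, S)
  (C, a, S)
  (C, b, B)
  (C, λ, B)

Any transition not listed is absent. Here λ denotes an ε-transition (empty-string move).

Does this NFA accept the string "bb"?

Start in {S}.
Read 'b': S→{A, B}; now {A, B}.
Read 'b': A→{B}, B→{S}; now {S, B}.
The final set {S, B} contains the accepting states S, B.

Yes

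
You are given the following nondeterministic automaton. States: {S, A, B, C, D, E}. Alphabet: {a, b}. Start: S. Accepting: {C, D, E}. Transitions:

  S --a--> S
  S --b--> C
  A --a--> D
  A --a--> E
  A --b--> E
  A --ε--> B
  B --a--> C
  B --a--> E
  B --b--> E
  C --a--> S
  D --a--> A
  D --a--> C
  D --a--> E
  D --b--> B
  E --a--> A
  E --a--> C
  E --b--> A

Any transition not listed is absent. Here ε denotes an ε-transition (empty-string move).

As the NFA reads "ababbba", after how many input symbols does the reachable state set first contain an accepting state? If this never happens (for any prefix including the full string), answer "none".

2

Start in {S}.
Read 'a': S→{S}; now {S}.
Read 'b': S→{C}; now {C}.
None of the earlier sets intersect F, but {C} does.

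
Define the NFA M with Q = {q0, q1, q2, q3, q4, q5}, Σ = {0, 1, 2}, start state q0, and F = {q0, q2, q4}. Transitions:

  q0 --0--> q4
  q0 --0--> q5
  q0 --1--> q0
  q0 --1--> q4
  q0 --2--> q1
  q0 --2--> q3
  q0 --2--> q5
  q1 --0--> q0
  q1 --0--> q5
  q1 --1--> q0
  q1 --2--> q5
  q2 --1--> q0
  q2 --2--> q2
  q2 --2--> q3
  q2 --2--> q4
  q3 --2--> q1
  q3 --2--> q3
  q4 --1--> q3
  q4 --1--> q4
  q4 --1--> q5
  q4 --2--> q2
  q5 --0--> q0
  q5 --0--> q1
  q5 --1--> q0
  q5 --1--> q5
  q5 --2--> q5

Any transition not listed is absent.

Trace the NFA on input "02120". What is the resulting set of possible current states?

Start in {q0}.
Read '0': q0→{q4, q5}; now {q4, q5}.
Read '2': q4→{q2}, q5→{q5}; now {q2, q5}.
Read '1': q2→{q0}, q5→{q0, q5}; now {q0, q5}.
Read '2': q0→{q1, q3, q5}, q5→{q5}; now {q1, q3, q5}.
Read '0': q1→{q0, q5}, q3→∅, q5→{q0, q1}; now {q0, q1, q5}.

{q0, q1, q5}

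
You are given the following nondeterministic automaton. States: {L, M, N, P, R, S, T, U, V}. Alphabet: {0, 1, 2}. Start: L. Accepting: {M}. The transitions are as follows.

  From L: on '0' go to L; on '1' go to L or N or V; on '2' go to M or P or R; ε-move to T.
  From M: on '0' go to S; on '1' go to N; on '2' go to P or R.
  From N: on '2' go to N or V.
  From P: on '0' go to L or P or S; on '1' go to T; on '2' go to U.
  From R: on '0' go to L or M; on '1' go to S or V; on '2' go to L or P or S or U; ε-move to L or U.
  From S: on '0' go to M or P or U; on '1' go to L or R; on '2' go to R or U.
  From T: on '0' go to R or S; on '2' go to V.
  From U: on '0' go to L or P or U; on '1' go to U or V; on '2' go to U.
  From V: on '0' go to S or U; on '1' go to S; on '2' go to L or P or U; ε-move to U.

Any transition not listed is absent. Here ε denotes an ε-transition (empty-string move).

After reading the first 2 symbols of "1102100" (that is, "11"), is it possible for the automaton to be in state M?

Start: ε-closure({L}) = {L, T}.
Read '1': L→{L, N, V}, T→∅; union {L, N, V}; ε-closure = {L, N, T, U, V}.
Read '1': L→{L, N, V}, N→∅, T→∅, U→{U, V}, V→{S}; union {L, N, S, U, V}; ε-closure = {L, N, S, T, U, V}.
State M is not in {L, N, S, T, U, V}.

No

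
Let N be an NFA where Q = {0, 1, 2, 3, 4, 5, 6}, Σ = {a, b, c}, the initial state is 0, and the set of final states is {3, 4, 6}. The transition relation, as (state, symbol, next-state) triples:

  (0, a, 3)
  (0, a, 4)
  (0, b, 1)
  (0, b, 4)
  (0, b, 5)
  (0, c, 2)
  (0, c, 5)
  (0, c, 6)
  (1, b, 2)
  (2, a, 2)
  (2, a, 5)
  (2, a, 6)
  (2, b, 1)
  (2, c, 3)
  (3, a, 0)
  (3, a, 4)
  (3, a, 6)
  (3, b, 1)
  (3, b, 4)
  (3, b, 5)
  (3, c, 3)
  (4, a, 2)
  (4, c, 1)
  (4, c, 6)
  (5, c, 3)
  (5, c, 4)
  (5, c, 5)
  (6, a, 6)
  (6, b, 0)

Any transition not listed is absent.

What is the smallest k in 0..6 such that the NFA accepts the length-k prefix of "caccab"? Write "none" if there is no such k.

1

Start in {0}.
Read 'c': {0} → {2, 5, 6}.
None of the earlier sets intersect F, but {2, 5, 6} does.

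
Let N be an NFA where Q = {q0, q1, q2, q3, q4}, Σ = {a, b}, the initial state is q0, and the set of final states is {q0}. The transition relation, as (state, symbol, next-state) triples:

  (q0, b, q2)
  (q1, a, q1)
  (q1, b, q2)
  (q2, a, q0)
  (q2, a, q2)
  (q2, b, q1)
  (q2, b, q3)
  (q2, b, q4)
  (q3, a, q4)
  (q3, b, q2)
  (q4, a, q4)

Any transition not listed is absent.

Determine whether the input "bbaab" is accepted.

No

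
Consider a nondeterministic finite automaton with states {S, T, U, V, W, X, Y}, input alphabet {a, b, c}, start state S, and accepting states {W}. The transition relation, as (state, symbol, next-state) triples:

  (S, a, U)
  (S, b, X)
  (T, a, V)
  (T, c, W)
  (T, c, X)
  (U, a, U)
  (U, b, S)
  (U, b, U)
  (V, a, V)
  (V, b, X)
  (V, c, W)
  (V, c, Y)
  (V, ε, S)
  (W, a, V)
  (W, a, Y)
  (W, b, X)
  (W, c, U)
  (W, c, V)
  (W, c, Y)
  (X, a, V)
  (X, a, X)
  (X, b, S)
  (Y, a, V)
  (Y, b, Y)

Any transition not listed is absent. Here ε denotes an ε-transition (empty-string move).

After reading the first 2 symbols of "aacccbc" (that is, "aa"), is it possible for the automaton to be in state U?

Yes

Start in {S}.
Read 'a': S→{U}; now {U}.
Read 'a': U→{U}; now {U}.
State U is in {U}.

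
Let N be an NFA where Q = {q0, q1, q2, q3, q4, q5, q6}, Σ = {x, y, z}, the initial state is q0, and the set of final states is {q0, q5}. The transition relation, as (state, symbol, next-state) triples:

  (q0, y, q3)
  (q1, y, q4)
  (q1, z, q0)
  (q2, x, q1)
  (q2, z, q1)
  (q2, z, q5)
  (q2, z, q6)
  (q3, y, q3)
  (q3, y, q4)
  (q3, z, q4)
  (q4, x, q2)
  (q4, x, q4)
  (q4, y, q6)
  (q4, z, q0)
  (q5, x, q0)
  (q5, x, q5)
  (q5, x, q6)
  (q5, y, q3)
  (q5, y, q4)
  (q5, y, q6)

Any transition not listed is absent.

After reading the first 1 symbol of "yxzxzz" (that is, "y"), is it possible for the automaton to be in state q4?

Start in {q0}.
Read 'y': q0→{q3}; now {q3}.
State q4 is not in {q3}.

No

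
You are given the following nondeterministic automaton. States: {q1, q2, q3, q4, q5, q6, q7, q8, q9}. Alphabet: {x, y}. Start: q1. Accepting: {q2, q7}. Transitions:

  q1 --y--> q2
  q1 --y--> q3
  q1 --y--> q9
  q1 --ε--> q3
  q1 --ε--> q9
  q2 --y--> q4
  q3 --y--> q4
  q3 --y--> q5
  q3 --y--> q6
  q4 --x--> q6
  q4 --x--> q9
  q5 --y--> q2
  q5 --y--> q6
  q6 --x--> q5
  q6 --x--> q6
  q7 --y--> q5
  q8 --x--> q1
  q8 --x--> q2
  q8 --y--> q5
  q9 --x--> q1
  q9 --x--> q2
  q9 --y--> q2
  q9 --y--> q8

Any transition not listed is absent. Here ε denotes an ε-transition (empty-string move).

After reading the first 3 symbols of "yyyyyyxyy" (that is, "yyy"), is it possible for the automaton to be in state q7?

No

Start: ε-closure({q1}) = {q1, q3, q9}.
Read 'y': q1→{q2, q3, q9}, q3→{q4, q5, q6}, q9→{q2, q8}; now {q2, q3, q4, q5, q6, q8, q9}.
Read 'y': q2→{q4}, q3→{q4, q5, q6}, q4→∅, q5→{q2, q6}, q6→∅, q8→{q5}, q9→{q2, q8}; now {q2, q4, q5, q6, q8}.
Read 'y': q2→{q4}, q4→∅, q5→{q2, q6}, q6→∅, q8→{q5}; now {q2, q4, q5, q6}.
State q7 is not in {q2, q4, q5, q6}.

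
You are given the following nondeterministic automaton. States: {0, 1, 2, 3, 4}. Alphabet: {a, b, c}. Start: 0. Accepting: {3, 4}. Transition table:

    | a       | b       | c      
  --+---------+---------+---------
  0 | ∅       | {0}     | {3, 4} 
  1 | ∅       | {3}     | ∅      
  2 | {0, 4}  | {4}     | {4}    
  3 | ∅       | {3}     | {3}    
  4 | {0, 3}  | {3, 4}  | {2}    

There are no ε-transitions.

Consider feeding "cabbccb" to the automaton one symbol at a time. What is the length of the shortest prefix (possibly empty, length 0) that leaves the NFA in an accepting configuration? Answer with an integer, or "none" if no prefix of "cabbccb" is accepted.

1

Start in {0}.
Read 'c': {0} → {3, 4}.
None of the earlier sets intersect F, but {3, 4} does.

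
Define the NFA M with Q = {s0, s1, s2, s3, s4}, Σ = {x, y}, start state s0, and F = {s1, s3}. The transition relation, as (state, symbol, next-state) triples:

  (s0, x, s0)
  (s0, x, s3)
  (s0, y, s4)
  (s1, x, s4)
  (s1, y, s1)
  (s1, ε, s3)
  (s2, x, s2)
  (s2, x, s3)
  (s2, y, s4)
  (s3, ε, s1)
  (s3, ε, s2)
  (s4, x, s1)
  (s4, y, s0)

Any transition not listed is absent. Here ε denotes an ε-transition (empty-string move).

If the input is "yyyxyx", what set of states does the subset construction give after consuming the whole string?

{s1, s2, s3, s4}

Start in {s0}.
Read 'y': s0→{s4}; now {s4}.
Read 'y': s4→{s0}; now {s0}.
Read 'y': s0→{s4}; now {s4}.
Read 'x': s4→{s1}; union {s1}; ε-closure = {s1, s2, s3}.
Read 'y': s1→{s1}, s2→{s4}, s3→∅; union {s1, s4}; ε-closure = {s1, s2, s3, s4}.
Read 'x': s1→{s4}, s2→{s2, s3}, s3→∅, s4→{s1}; now {s1, s2, s3, s4}.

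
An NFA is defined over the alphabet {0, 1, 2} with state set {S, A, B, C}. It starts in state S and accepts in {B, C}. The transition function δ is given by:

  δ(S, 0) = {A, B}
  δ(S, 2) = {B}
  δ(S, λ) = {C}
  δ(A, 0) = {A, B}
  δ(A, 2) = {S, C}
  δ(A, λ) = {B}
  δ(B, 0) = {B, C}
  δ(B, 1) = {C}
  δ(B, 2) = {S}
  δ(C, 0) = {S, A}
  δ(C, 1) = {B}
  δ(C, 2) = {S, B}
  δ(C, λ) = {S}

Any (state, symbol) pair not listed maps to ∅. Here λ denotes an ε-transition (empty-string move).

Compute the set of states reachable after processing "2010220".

{S, A, B, C}

Start: ε-closure({S}) = {S, C}.
Read '2': {S, C} → {S, B, C}.
Read '0': {S, B, C} → {S, A, B, C}.
Read '1': {S, A, B, C} → {S, B, C}.
Read '0': {S, B, C} → {S, A, B, C}.
Read '2': {S, A, B, C} → {S, B, C}.
Read '2': {S, B, C} → {S, B, C}.
Read '0': {S, B, C} → {S, A, B, C}.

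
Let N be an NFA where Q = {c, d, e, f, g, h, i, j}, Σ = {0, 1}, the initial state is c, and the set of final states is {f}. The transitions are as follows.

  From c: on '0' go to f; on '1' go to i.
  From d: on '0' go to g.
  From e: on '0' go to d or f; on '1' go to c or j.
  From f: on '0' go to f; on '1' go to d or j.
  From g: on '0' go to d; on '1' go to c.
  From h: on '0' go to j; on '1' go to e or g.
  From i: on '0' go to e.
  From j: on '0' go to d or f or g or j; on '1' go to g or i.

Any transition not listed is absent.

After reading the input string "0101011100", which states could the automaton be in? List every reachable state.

{d, f}

Start in {c}.
Read '0': c→{f}; now {f}.
Read '1': f→{d, j}; now {d, j}.
Read '0': d→{g}, j→{d, f, g, j}; now {d, f, g, j}.
Read '1': d→∅, f→{d, j}, g→{c}, j→{g, i}; now {c, d, g, i, j}.
Read '0': c→{f}, d→{g}, g→{d}, i→{e}, j→{d, f, g, j}; now {d, e, f, g, j}.
Read '1': d→∅, e→{c, j}, f→{d, j}, g→{c}, j→{g, i}; now {c, d, g, i, j}.
Read '1': c→{i}, d→∅, g→{c}, i→∅, j→{g, i}; now {c, g, i}.
Read '1': c→{i}, g→{c}, i→∅; now {c, i}.
Read '0': c→{f}, i→{e}; now {e, f}.
Read '0': e→{d, f}, f→{f}; now {d, f}.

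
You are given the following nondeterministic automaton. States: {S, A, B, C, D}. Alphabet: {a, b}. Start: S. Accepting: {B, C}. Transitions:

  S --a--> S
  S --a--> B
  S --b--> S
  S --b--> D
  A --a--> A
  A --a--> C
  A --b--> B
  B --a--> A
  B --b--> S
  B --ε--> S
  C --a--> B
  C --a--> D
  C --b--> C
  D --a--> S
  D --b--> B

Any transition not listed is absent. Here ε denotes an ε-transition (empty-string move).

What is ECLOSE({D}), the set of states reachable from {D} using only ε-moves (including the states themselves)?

{D}

Begin with {D}.
No ε-moves leave this set, so the closure equals the set itself.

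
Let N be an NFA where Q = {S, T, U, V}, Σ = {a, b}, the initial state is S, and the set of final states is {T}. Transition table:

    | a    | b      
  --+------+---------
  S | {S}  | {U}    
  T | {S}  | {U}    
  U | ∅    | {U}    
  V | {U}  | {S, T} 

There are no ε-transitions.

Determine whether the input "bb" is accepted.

Start in {S}.
Read 'b': {S} → {U}.
Read 'b': {U} → {U}.
The final set {U} contains no accepting state.

No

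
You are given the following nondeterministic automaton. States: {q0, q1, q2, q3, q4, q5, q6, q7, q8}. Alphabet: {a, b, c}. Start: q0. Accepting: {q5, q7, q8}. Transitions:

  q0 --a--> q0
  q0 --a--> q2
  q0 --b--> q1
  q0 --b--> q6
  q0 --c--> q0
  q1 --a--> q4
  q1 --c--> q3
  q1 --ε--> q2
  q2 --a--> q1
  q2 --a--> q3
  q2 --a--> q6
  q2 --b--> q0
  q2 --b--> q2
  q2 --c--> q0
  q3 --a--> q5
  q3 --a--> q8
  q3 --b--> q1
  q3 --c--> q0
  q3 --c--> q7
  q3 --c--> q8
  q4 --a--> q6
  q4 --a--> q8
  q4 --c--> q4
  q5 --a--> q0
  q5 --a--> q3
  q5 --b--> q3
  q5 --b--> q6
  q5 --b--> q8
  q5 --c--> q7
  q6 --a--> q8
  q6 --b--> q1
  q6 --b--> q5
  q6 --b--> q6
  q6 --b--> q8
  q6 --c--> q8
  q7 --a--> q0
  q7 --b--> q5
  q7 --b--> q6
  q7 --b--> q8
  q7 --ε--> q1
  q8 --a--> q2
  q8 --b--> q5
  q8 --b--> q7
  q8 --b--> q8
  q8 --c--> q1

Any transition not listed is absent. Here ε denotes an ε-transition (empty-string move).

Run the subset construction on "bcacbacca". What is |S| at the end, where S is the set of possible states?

8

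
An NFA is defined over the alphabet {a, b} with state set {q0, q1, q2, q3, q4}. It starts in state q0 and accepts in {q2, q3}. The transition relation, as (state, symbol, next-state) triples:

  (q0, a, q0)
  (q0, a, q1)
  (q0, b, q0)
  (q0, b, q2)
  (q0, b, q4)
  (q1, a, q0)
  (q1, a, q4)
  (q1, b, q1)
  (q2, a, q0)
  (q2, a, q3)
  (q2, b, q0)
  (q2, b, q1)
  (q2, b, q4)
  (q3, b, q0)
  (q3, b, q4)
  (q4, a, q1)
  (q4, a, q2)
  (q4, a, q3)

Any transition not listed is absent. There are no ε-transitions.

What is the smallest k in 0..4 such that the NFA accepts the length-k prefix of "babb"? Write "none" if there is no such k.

1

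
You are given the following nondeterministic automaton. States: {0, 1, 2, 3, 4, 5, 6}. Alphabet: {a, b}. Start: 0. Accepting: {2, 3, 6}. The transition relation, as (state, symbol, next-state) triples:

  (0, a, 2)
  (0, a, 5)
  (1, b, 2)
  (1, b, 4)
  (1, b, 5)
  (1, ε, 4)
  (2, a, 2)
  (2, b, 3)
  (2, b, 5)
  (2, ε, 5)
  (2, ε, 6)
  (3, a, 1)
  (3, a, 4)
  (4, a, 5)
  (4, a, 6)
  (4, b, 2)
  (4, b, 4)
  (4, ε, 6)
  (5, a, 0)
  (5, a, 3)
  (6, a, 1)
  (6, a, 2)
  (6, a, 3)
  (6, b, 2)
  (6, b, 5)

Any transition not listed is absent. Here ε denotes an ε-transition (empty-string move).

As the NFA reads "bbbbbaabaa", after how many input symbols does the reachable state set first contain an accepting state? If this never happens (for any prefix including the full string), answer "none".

Start in {0}.
Read 'b': 0→∅; now ∅.
The set is empty and remains empty for the remaining 9 symbols.
No reachable set along the way intersects F.

none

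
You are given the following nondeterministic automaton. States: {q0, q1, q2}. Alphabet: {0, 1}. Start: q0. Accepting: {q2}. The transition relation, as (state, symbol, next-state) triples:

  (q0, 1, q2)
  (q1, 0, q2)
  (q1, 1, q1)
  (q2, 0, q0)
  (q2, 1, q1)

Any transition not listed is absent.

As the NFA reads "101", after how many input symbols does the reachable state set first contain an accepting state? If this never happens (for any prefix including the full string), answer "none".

Start in {q0}.
Read '1': q0→{q2}; now {q2}.
None of the earlier sets intersect F, but {q2} does.

1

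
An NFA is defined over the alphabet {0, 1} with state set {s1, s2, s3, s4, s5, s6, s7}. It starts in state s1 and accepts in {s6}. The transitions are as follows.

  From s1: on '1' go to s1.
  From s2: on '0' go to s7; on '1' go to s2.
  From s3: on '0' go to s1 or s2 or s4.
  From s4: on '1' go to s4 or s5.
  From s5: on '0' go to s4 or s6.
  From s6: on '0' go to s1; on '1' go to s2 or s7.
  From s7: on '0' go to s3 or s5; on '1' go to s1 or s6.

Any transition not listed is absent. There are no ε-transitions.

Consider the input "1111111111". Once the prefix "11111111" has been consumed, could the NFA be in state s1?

Yes

Start in {s1}.
Read '1': s1→{s1}; now {s1}.
Read '1': s1→{s1}; now {s1}.
Read '1': s1→{s1}; now {s1}.
Read '1': s1→{s1}; now {s1}.
Read '1': s1→{s1}; now {s1}.
Read '1': s1→{s1}; now {s1}.
Read '1': s1→{s1}; now {s1}.
Read '1': s1→{s1}; now {s1}.
State s1 is in {s1}.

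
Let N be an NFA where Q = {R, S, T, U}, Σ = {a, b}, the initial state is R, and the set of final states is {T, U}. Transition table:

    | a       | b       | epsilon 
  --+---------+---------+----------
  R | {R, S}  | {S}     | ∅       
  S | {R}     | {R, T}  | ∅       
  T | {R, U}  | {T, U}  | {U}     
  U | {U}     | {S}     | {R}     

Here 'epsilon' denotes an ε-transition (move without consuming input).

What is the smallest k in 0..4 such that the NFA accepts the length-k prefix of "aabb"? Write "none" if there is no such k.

3

Start in {R}.
Read 'a': {R} → {R, S}.
Read 'a': {R, S} → {R, S}.
Read 'b': {R, S} → {R, S, T, U}.
None of the earlier sets intersect F, but {R, S, T, U} does.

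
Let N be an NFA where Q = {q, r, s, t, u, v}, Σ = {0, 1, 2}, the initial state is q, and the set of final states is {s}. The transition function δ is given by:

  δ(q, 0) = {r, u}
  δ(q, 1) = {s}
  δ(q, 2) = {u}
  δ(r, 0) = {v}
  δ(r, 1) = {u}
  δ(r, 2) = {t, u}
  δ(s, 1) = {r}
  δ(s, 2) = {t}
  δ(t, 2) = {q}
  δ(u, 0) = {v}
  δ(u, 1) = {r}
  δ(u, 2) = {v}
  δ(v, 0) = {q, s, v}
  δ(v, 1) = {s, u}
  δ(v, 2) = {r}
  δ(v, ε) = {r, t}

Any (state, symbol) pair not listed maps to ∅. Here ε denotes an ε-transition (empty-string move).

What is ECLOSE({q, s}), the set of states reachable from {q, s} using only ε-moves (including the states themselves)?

Begin with {q, s}.
No ε-moves leave this set, so the closure equals the set itself.

{q, s}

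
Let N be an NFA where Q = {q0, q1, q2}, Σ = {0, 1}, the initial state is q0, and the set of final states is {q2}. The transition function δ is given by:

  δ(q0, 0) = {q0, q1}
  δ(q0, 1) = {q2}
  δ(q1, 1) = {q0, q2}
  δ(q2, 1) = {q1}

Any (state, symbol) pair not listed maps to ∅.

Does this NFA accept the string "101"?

No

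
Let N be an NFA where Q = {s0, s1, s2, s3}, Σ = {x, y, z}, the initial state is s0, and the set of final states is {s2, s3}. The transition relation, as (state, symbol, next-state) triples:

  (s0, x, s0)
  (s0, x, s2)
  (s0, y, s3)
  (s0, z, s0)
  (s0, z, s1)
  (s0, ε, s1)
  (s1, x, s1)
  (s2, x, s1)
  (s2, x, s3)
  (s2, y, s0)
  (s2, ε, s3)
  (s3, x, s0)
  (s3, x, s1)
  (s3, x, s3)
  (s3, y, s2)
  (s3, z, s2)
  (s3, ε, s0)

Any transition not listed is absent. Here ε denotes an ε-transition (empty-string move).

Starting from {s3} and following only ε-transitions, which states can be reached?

{s0, s1, s3}

Begin with {s3}.
ε-move s3 → s0; add s0.
ε-move s0 → s1; add s1.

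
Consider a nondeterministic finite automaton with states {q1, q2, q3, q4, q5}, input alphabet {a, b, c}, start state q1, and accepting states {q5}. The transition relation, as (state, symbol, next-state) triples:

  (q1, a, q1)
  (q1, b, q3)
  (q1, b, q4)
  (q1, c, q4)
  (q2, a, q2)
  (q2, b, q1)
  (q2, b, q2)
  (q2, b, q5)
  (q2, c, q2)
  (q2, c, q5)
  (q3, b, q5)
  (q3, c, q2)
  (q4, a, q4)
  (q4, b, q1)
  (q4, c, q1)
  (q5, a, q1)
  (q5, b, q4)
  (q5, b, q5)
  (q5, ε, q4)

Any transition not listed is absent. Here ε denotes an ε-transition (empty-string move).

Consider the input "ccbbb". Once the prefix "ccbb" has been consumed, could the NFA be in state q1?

Yes

Start in {q1}.
Read 'c': {q1} → {q4}.
Read 'c': {q4} → {q1}.
Read 'b': {q1} → {q3, q4}.
Read 'b': {q3, q4} → {q1, q4, q5}.
State q1 is in {q1, q4, q5}.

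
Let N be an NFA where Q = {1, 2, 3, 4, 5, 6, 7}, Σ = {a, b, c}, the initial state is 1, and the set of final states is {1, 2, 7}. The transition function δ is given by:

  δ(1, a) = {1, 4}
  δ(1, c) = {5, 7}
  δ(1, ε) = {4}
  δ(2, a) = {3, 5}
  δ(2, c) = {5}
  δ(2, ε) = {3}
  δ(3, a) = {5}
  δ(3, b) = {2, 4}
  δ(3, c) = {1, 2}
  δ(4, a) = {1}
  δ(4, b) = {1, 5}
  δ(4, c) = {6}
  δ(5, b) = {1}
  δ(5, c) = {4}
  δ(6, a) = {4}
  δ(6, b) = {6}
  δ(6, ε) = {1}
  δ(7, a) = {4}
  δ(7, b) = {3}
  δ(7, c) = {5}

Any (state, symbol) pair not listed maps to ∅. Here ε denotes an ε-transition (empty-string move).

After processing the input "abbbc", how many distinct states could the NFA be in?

Start: ε-closure({1}) = {1, 4}.
Read 'a': 1→{1, 4}, 4→{1}; now {1, 4}.
Read 'b': 1→∅, 4→{1, 5}; union {1, 5}; ε-closure = {1, 4, 5}.
Read 'b': 1→∅, 4→{1, 5}, 5→{1}; union {1, 5}; ε-closure = {1, 4, 5}.
Read 'b': 1→∅, 4→{1, 5}, 5→{1}; union {1, 5}; ε-closure = {1, 4, 5}.
Read 'c': 1→{5, 7}, 4→{6}, 5→{4}; union {4, 5, 6, 7}; ε-closure = {1, 4, 5, 6, 7}.
That set has 5 states.

5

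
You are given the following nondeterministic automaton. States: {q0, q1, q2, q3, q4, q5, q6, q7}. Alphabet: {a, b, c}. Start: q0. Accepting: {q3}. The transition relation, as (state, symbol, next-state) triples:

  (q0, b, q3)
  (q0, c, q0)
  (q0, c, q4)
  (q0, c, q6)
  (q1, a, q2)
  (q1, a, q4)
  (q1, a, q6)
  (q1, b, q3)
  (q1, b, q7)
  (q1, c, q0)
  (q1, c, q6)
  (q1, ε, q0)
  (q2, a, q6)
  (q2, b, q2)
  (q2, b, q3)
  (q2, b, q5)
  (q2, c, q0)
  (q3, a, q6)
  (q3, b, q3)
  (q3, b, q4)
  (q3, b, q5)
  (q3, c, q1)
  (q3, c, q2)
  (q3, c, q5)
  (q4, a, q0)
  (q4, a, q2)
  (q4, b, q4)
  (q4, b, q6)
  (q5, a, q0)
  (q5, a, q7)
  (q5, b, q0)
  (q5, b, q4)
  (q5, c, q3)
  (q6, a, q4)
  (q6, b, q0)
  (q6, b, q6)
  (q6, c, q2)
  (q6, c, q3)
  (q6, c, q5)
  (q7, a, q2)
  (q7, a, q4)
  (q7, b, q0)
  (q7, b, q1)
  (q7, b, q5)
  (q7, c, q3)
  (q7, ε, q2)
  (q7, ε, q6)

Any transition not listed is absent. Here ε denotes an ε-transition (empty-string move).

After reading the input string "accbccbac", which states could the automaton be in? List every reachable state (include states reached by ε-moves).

∅

Start in {q0}.
Read 'a': q0→∅; now ∅.
The set is empty and remains empty for the remaining 8 symbols.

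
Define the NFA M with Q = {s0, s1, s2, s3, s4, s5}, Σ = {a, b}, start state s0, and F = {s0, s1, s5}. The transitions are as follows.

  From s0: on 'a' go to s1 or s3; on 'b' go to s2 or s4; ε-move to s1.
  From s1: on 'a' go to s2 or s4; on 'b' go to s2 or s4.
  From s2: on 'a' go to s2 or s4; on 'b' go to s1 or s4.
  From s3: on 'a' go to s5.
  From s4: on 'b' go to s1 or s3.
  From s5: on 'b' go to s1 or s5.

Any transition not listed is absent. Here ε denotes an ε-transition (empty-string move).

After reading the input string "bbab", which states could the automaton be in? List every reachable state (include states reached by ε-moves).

{s1, s3, s4, s5}

Start: ε-closure({s0}) = {s0, s1}.
Read 'b': {s0, s1} → {s2, s4}.
Read 'b': {s2, s4} → {s1, s3, s4}.
Read 'a': {s1, s3, s4} → {s2, s4, s5}.
Read 'b': {s2, s4, s5} → {s1, s3, s4, s5}.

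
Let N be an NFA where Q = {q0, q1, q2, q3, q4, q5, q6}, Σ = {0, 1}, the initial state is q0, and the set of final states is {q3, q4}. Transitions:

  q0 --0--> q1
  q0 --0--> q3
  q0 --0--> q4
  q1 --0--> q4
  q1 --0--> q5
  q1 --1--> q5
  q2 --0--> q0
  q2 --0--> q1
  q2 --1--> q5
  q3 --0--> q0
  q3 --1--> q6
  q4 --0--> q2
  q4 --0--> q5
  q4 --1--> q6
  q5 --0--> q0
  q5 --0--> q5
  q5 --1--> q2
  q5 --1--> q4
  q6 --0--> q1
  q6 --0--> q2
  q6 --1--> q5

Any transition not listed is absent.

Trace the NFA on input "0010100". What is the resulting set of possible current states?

Start in {q0}.
Read '0': {q0} → {q1, q3, q4}.
Read '0': {q1, q3, q4} → {q0, q2, q4, q5}.
Read '1': {q0, q2, q4, q5} → {q2, q4, q5, q6}.
Read '0': {q2, q4, q5, q6} → {q0, q1, q2, q5}.
Read '1': {q0, q1, q2, q5} → {q2, q4, q5}.
Read '0': {q2, q4, q5} → {q0, q1, q2, q5}.
Read '0': {q0, q1, q2, q5} → {q0, q1, q3, q4, q5}.

{q0, q1, q3, q4, q5}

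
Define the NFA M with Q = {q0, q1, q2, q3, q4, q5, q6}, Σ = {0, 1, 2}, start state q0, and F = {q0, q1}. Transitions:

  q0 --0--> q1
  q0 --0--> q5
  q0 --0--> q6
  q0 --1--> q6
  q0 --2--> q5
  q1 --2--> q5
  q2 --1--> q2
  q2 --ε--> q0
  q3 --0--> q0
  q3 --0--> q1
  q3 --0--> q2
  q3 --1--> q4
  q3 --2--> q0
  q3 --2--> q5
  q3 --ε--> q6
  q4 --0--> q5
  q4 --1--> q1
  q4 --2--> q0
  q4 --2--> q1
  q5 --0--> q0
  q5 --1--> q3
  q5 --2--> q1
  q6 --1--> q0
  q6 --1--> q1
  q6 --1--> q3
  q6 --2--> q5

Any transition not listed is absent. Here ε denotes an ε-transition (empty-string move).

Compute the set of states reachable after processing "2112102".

{q5}

Start in {q0}.
Read '2': {q0} → {q5}.
Read '1': {q5} → {q3, q6}.
Read '1': {q3, q6} → {q0, q1, q3, q4, q6}.
Read '2': {q0, q1, q3, q4, q6} → {q0, q1, q5}.
Read '1': {q0, q1, q5} → {q3, q6}.
Read '0': {q3, q6} → {q0, q1, q2}.
Read '2': {q0, q1, q2} → {q5}.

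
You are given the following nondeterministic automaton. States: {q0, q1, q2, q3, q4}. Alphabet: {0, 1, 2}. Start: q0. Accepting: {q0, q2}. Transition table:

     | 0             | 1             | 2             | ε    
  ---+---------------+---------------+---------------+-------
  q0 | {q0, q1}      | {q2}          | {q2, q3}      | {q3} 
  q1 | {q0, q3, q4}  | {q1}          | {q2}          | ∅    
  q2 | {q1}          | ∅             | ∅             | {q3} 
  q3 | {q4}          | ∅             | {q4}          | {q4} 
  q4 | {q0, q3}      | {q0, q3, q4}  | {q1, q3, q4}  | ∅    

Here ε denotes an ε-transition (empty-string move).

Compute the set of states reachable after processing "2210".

Start: ε-closure({q0}) = {q0, q3, q4}.
Read '2': q0→{q2, q3}, q3→{q4}, q4→{q1, q3, q4}; now {q1, q2, q3, q4}.
Read '2': q1→{q2}, q2→∅, q3→{q4}, q4→{q1, q3, q4}; now {q1, q2, q3, q4}.
Read '1': q1→{q1}, q2→∅, q3→∅, q4→{q0, q3, q4}; now {q0, q1, q3, q4}.
Read '0': q0→{q0, q1}, q1→{q0, q3, q4}, q3→{q4}, q4→{q0, q3}; now {q0, q1, q3, q4}.

{q0, q1, q3, q4}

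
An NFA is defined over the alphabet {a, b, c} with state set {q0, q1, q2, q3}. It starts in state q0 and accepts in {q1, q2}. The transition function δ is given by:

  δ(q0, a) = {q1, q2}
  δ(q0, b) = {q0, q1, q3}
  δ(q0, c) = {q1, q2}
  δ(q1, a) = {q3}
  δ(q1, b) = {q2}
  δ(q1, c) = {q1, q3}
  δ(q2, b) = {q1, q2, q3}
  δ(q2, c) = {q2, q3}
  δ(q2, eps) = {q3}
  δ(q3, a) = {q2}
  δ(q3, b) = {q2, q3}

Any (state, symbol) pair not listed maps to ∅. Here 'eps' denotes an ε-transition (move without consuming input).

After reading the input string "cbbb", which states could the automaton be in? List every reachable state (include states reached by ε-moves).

Start in {q0}.
Read 'c': {q0} → {q1, q2, q3}.
Read 'b': {q1, q2, q3} → {q1, q2, q3}.
Read 'b': {q1, q2, q3} → {q1, q2, q3}.
Read 'b': {q1, q2, q3} → {q1, q2, q3}.

{q1, q2, q3}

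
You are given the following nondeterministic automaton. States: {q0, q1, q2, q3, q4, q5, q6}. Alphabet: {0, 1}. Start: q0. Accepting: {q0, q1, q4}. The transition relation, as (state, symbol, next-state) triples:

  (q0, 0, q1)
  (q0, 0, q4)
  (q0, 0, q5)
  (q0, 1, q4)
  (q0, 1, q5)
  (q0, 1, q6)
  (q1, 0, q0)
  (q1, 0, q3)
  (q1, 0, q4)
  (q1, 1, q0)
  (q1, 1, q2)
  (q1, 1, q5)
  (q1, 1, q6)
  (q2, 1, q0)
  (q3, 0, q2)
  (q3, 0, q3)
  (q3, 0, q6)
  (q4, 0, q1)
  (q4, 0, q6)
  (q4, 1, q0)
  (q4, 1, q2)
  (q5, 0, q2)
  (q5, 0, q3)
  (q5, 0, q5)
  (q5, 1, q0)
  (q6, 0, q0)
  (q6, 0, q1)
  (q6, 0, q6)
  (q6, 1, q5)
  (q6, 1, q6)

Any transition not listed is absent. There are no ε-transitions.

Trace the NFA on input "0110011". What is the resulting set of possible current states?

{q0, q2, q4, q5, q6}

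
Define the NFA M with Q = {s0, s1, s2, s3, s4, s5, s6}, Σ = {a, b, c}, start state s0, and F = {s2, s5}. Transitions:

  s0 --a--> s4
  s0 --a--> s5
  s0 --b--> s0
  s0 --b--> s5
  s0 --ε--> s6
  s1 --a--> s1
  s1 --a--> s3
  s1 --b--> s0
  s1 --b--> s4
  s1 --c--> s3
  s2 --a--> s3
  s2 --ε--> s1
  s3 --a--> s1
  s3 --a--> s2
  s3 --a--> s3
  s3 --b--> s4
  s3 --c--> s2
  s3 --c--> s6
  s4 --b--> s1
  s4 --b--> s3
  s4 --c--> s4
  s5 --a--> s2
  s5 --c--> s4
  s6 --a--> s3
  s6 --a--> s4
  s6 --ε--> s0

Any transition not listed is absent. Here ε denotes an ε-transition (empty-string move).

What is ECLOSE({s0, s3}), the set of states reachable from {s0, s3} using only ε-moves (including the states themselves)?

Begin with {s0, s3}.
ε-move s0 → s6; add s6.

{s0, s3, s6}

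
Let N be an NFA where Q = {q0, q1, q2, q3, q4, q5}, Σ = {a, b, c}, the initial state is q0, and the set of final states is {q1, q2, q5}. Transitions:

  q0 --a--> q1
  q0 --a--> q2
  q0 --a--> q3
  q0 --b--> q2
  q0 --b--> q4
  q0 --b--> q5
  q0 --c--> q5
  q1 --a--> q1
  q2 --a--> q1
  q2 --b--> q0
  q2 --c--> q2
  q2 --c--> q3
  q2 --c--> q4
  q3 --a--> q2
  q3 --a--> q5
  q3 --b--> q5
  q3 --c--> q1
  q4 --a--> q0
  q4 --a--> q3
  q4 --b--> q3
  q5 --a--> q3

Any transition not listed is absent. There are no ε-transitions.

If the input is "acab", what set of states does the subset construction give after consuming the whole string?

Start in {q0}.
Read 'a': q0→{q1, q2, q3}; now {q1, q2, q3}.
Read 'c': q1→∅, q2→{q2, q3, q4}, q3→{q1}; now {q1, q2, q3, q4}.
Read 'a': q1→{q1}, q2→{q1}, q3→{q2, q5}, q4→{q0, q3}; now {q0, q1, q2, q3, q5}.
Read 'b': q0→{q2, q4, q5}, q1→∅, q2→{q0}, q3→{q5}, q5→∅; now {q0, q2, q4, q5}.

{q0, q2, q4, q5}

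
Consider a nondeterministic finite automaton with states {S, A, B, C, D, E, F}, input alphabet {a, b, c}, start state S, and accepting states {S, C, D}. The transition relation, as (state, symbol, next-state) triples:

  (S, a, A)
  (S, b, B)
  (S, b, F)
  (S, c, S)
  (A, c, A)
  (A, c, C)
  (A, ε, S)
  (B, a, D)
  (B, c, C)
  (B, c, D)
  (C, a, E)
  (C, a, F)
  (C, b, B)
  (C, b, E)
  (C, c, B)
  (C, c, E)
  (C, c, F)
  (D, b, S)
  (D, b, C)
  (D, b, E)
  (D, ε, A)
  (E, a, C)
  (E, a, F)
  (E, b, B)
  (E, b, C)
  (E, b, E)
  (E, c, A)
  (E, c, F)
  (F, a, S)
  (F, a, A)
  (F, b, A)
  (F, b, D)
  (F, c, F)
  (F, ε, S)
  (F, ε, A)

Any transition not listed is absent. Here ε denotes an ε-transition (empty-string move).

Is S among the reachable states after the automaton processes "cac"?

Yes

Start in {S}.
Read 'c': S→{S}; now {S}.
Read 'a': S→{A}; union {A}; ε-closure = {S, A}.
Read 'c': S→{S}, A→{A, C}; now {S, A, C}.
State S is in {S, A, C}.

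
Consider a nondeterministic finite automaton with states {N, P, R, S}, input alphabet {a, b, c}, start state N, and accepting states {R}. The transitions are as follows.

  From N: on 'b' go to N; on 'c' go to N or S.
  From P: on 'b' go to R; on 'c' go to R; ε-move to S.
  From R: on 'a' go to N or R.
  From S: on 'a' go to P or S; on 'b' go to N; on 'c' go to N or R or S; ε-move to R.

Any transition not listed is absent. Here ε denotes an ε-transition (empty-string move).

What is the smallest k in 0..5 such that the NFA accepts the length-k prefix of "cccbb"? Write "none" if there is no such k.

Start in {N}.
Read 'c': N→{N, S}; union {N, S}; ε-closure = {N, R, S}.
None of the earlier sets intersect F, but {N, R, S} does.

1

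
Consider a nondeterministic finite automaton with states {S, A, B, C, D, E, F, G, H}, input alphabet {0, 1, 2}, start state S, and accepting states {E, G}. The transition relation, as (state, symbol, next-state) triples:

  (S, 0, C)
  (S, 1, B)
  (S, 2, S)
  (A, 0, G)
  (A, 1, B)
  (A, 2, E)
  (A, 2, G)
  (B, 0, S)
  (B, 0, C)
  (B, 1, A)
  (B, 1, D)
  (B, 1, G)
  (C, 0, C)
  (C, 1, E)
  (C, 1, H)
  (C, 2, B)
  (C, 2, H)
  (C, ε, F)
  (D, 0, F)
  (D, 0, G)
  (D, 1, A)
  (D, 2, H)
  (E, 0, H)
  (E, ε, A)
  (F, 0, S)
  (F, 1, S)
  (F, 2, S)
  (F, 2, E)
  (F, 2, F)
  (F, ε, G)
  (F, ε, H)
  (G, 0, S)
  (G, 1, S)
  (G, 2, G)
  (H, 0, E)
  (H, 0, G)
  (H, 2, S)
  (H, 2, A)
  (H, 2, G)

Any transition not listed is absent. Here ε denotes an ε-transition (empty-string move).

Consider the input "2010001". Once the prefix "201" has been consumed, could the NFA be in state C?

No

Start in {S}.
Read '2': S→{S}; now {S}.
Read '0': S→{C}; union {C}; ε-closure = {C, F, G, H}.
Read '1': C→{E, H}, F→{S}, G→{S}, H→∅; union {S, E, H}; ε-closure = {S, A, E, H}.
State C is not in {S, A, E, H}.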